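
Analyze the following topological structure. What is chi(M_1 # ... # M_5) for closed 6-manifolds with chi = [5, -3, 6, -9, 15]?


For n-manifolds: chi(A#B) = chi(A) + chi(B) - chi(S^6).
chi(S^6) = 1 + (-1)^6 = 2.
chi(#) = (sum chi_i) - (5-1)*chi(S^6) = 14 - 4*2 = 6

6


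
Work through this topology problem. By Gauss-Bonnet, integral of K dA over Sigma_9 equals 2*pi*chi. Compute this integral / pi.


Gauss-Bonnet: integral K dA = 2*pi*chi(M).
chi(Sigma_9) = 2 - 2*9 = -16.
(integral K dA)/pi = 2*chi = 2*(-16) = -32

-32


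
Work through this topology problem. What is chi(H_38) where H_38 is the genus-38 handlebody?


A genus-g handlebody deformation retracts to a wedge of g circles.
chi(vee_g S^1) = 1 - g.
chi(H_38) = 1 - 38 = -37

-37


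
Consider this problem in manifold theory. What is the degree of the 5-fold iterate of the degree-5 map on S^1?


deg(f) = 5. Degree is multiplicative: deg(f^5) = (deg f)^5.
deg(f^5) = (5)^5 = 3125

3125


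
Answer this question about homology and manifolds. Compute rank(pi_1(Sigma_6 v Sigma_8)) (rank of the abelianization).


For a wedge: H_1(A v B) = H_1(A) + H_1(B).
b_1(Sigma_6) = 12, b_1(Sigma_8) = 16.
b_1 = 12 + 16 = 28

28


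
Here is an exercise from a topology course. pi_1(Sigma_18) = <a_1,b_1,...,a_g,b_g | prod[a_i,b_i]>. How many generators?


Standard presentation: pi_1(Sigma_g) = <a_1,b_1,...,a_g,b_g | [a_1,b_1]...[a_g,b_g] = 1>.
Number of generators = 2g = 2*18 = 36

36


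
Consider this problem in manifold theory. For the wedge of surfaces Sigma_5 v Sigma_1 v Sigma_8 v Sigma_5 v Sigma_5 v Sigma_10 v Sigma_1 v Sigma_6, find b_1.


For a wedge X v Y: reduced H_k(X v Y) = H_k(X) + H_k(Y).
Each Sigma_g contributes b_1 = 2g.
b_1 = 10 + 2 + 16 + 10 + 10 + 20 + 2 + 12 = 82

82


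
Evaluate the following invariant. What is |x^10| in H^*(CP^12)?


|x| = 2 in H^*(CP^n).
|x^10| = 10 * |x| = 10 * 2 = 20

20


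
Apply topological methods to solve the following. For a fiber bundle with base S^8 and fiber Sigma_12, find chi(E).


chi(S^8) = 2 (n even), chi(Sigma_12) = 2 - 2*12 = -22.
chi(E) = 2 * (-22) = -44

-44


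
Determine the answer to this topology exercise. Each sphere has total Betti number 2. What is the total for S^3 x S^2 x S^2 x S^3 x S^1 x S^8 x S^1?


Total Betti number is multiplicative under products.
Each S^d (d>=1) has total Betti number 2.
There are 7 sphere factors.
Total = 2^7 = 128

128


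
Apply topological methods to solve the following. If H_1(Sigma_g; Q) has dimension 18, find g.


For a closed orientable surface: b_1 = 2g.
18 = 2g
g = 18 / 2 = 9

9


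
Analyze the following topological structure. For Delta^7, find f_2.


Delta^7 has 7+1 vertices. A 2-face is a choice of 2+1 vertices.
f_2 = C(7+1, 2+1) = C(8,3) = 56

56


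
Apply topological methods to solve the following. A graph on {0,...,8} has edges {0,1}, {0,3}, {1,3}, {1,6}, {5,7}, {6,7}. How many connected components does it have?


Run DFS/union-find over 9 vertices.
V = 9, E = 6.
Number of components = 4

4


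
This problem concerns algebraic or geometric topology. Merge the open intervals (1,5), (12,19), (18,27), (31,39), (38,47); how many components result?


Sort and merge overlapping open intervals.
Merged: (1,5), (12,27), (31,47).
Number of components = 3

3


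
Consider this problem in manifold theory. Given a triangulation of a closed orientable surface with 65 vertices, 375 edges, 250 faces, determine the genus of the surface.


chi = V - E + F = 65 - 375 + 250 = -60
For orientable closed surface: chi = 2 - 2g, so g = (2 - chi)/2.
g = (2 - (-60)) / 2 = 62 / 2 = 31

31


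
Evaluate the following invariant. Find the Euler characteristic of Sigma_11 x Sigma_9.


chi(Sigma_11) = 2 - 2*11 = -20
chi(Sigma_9) = 2 - 2*9 = -16
chi(product) = (-20) * (-16) = 320

320


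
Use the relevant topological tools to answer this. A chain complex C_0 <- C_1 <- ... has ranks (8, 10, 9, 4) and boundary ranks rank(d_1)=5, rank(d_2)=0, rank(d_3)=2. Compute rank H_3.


rank H_k = rank(ker d_k) - rank(im d_{k+1}).
rank(ker d_3) = rank(C_3) - rank(d_3) = 4 - 2 = 2.
rank(im d_{3+1}) = 0.
rank H_3 = 2 - 0 = 2

2


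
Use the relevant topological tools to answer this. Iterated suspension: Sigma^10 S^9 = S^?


Each suspension raises dimension by 1: Sigma S^n = S^{n+1}.
Sigma^10 S^9 = S^{9+10} = S^19

19


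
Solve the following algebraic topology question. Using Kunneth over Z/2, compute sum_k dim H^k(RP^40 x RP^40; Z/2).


dim H^*(RP^n; Z/2) = n+1 (one Z/2 in each degree 0..n).
Total Betti number is multiplicative.
Total = (40+1) * (40+1) = 41 * 41 = 1681

1681


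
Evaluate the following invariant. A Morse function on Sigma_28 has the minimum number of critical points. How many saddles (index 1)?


A perfect Morse function has m_k = b_k.
For Sigma_28: b_0=1, b_1=2g=56, b_2=1.
Saddles m_1 = 2g = 56

56


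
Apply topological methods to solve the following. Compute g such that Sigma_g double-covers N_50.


chi(N_50) = 2 - 50 = -48.
Double cover: chi(Sigma_g) = 2 * chi(N_50) = 2*(-48) = -96.
2 - 2g = -96, so g = (2 - (-96))/2 = 98/2 = 49

49


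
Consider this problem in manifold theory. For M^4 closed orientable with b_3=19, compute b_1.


Poincare duality for closed orientable n-manifolds: b_k = b_{n-k}.
Here n = 4, so b_1 = b_3 = 19

19


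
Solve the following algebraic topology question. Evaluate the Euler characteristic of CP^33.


CP^33 has one cell in each even dimension 0, 2, ..., 2*33 (33+1 cells total).
All cells are even-dimensional, so chi = number of cells.
chi = 33 + 1 = 34

34


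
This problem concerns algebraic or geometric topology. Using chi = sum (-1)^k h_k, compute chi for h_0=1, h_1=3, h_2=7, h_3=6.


Handles of index k contribute (-1)^k to chi (same as CW cells).
chi = (1) + (-3) + (7) + (-6) = -1

-1


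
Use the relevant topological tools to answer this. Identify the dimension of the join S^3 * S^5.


Join of spheres: S^m * S^n = S^{m+n+1}.
dim = 3 + 5 + 1 = 9

9


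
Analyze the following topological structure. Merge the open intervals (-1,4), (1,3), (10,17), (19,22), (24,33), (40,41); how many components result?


Sort and merge overlapping open intervals.
Merged: (-1,4), (10,17), (19,22), (24,33), (40,41).
Number of components = 5

5


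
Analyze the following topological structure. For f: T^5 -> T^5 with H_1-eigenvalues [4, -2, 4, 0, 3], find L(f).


For a torus self-map: L(f) = det(I - A) where A acts on H_1.
L(f) = (1-4) * (1--2) * (1-4) * (1-0) * (1-3) = -3 * 3 * -3 * 1 * -2 = -54

-54


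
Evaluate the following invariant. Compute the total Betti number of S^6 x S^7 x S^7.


Total Betti number is multiplicative under products.
Each S^d (d>=1) has total Betti number 2.
There are 3 sphere factors.
Total = 2^3 = 8

8


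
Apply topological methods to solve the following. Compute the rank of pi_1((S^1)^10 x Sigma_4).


pi_1(A x B) = pi_1(A) x pi_1(B); rank of abelianization = b_1.
b_1(T^10) = 10, b_1(Sigma_4) = 2*4 = 8.
b_1(product) = 10 + 8 = 18

18


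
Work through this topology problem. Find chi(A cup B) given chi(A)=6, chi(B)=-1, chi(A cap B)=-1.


chi(A cup B) = chi(A) + chi(B) - chi(A cap B)
= 6 + (-1) - (-1)
= 6

6


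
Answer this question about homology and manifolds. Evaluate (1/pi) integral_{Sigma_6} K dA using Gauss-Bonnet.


Gauss-Bonnet: integral K dA = 2*pi*chi(M).
chi(Sigma_6) = 2 - 2*6 = -10.
(integral K dA)/pi = 2*chi = 2*(-10) = -20

-20


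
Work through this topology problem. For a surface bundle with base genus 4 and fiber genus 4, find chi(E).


For a fiber bundle F -> E -> B (with CW structure): chi(E) = chi(B) * chi(F).
chi(Sigma_4) = -6, chi(Sigma_4) = -6.
chi(E) = (-6) * (-6) = 36

36


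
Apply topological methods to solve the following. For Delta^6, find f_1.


Delta^6 has 6+1 vertices. A 1-face is a choice of 1+1 vertices.
f_1 = C(6+1, 1+1) = C(7,2) = 21

21


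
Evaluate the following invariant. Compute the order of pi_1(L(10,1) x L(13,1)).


pi_1(X x Y) = pi_1(X) x pi_1(Y).
pi_1(L(10,1)) = Z/10, pi_1(L(13,1)) = Z/13.
|Z/10 x Z/13| = 10 * 13 = 130

130


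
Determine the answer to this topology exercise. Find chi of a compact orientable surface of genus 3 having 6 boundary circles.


For a compact orientable surface with genus g and b boundary components: chi = 2 - 2g - b.
chi = 2 - 2*3 - 6 = 2 - 6 - 6 = -10

-10


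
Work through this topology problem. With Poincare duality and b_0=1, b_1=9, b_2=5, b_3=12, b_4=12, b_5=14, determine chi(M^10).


By Poincare duality b_k = b_{10-k}, so full Betti numbers: b_0=1, b_1=9, b_2=5, b_3=12, b_4=12, b_5=14, b_6=12, b_7=12, b_8=5, b_9=9, b_10=1.
chi = sum (-1)^k b_k = -20

-20


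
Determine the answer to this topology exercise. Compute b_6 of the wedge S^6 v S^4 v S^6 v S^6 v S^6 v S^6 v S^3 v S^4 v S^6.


For a wedge of spheres, H_k (k>0) is free on one generator per sphere of dimension k.
Spheres of dimension 6: count = 6.
b_6 = 6

6


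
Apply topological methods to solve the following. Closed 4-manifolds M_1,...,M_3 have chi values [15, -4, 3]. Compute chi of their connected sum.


For n-manifolds: chi(A#B) = chi(A) + chi(B) - chi(S^4).
chi(S^4) = 1 + (-1)^4 = 2.
chi(#) = (sum chi_i) - (3-1)*chi(S^4) = 14 - 2*2 = 10

10


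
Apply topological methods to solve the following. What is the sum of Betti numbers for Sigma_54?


For Sigma_54: b_0 = 1, b_1 = 2g = 108, b_2 = 1.
Total = 1 + 108 + 1 = 110

110


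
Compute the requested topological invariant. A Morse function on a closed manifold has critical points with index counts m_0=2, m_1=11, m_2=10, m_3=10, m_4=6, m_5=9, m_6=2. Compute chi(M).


Morse theory: chi(M) = sum_k (-1)^k m_k where m_k = #(index-k critical points).
= (2) + (-11) + (10) + (-10) + (6) + (-9) + (2) = -10

-10


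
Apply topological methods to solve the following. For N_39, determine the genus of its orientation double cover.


chi(N_39) = 2 - 39 = -37.
Double cover: chi(Sigma_g) = 2 * chi(N_39) = 2*(-37) = -74.
2 - 2g = -74, so g = (2 - (-74))/2 = 76/2 = 38

38


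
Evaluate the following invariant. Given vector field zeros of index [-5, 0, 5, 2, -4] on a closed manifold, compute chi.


Poincare-Hopf: chi(M) = sum of indices of zeros.
chi = (-5) + (0) + (5) + (2) + (-4) = -2

-2


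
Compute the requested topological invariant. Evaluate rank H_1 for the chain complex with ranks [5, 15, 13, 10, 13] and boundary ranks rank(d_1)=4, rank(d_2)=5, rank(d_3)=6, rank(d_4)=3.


rank H_k = rank(ker d_k) - rank(im d_{k+1}).
rank(ker d_1) = rank(C_1) - rank(d_1) = 15 - 4 = 11.
rank(im d_{1+1}) = 5.
rank H_1 = 11 - 5 = 6

6


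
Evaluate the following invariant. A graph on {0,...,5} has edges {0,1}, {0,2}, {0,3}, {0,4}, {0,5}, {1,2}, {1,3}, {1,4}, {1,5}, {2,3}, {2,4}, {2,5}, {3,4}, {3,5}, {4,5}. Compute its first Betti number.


b_1 = E - V + (number of components).
E = 15, V = 6, components = 1.
b_1 = 15 - 6 + 1 = 10

10


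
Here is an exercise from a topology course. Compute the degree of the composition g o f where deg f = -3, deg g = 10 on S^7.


Degree is multiplicative under composition: deg(g o f) = deg(g) * deg(f).
= 10 * -3 = -30

-30


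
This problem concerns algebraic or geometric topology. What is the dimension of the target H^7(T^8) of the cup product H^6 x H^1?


Cup product: H^p x H^q -> H^{p+q}; here p+q = 6+1 = 7.
rank H^k(T^n) = C(n,k).
C(8,7) = 8

8


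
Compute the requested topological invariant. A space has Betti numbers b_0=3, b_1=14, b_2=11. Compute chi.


chi = sum_k (-1)^k b_k.
= (3) + (-14) + (11)
= 0

0


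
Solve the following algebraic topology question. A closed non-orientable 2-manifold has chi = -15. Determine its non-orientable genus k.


chi = 2 - k for closed non-orientable surfaces with k crosscaps.
-15 = 2 - k
k = 2 - (-15) = 17

17


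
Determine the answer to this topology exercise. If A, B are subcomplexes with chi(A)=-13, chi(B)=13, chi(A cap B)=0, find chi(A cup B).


chi(A cup B) = chi(A) + chi(B) - chi(A cap B)
= -13 + (13) - (0)
= 0

0


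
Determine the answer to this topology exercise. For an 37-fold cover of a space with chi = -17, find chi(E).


For a finite covering: chi(E) = (number of sheets) * chi(B).
chi(E) = 37 * (-17) = -629

-629


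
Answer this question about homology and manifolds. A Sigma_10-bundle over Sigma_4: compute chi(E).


For a fiber bundle F -> E -> B (with CW structure): chi(E) = chi(B) * chi(F).
chi(Sigma_4) = -6, chi(Sigma_10) = -18.
chi(E) = (-6) * (-18) = 108

108


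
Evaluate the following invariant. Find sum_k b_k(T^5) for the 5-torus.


b_k(T^5) = C(5,k), so the sum over k is sum_k C(5,k) = 2^5.
Total = 2^5 = 32

32


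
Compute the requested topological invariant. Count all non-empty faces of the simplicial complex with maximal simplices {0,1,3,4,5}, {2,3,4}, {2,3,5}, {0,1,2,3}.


Each maximal simplex on m vertices has 2^m - 1 nonempty faces.
Take the union (dedupe shared faces).
Total distinct faces = 43

43


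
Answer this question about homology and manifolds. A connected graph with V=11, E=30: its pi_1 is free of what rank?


For a connected graph: rank(pi_1) = b_1 = E - V + 1 = 1 - chi.
chi = V - E = 11 - 30 = -19.
rank = 1 - (-19) = 30 - 11 + 1 = 20

20


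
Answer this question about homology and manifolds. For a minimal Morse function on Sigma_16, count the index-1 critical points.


A perfect Morse function has m_k = b_k.
For Sigma_16: b_0=1, b_1=2g=32, b_2=1.
Saddles m_1 = 2g = 32

32


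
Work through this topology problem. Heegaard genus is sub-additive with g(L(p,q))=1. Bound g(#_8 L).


Heegaard genus satisfies g(A#B) <= g(A) + g(B).
Each lens space has g = 1.
Upper bound: 8 * 1 = 8

8


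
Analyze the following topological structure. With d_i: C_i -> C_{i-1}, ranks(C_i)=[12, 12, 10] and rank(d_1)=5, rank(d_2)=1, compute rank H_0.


rank H_k = rank(ker d_k) - rank(im d_{k+1}).
rank(ker d_0) = rank(C_0) - rank(d_0) = 12 - 0 = 12.
rank(im d_{0+1}) = 5.
rank H_0 = 12 - 5 = 7

7


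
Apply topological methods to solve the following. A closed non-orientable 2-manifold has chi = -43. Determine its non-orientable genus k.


chi = 2 - k for closed non-orientable surfaces with k crosscaps.
-43 = 2 - k
k = 2 - (-43) = 45

45


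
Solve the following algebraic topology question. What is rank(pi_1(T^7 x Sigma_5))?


pi_1(A x B) = pi_1(A) x pi_1(B); rank of abelianization = b_1.
b_1(T^7) = 7, b_1(Sigma_5) = 2*5 = 10.
b_1(product) = 7 + 10 = 17

17


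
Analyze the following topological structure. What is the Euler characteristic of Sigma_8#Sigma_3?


chi(Sigma_8) = 2 - 2*8 = -14
chi(Sigma_3) = 2 - 2*3 = -4
For surfaces: chi(A#B) = chi(A) + chi(B) - 2.
chi = -14 + -4 - 2 = -20

-20


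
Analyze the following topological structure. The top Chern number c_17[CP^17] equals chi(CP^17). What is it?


For any closed oriented manifold, <e(TM),[M]> = chi(M).
chi(CP^17) = 17+1 = 18

18


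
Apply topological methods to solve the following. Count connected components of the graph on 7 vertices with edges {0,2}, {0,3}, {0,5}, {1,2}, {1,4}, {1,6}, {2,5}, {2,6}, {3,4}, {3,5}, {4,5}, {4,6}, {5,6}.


Run DFS/union-find over 7 vertices.
V = 7, E = 13.
Number of components = 1

1


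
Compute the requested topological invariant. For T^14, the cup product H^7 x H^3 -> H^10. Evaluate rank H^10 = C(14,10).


Cup product: H^p x H^q -> H^{p+q}; here p+q = 7+3 = 10.
rank H^k(T^n) = C(n,k).
C(14,10) = 1001

1001


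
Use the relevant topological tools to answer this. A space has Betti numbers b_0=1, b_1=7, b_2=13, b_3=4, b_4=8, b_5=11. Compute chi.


chi = sum_k (-1)^k b_k.
= (1) + (-7) + (13) + (-4) + (8) + (-11)
= 0

0


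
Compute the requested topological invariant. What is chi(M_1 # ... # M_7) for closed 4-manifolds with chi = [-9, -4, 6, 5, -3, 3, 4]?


For n-manifolds: chi(A#B) = chi(A) + chi(B) - chi(S^4).
chi(S^4) = 1 + (-1)^4 = 2.
chi(#) = (sum chi_i) - (7-1)*chi(S^4) = 2 - 6*2 = -10

-10


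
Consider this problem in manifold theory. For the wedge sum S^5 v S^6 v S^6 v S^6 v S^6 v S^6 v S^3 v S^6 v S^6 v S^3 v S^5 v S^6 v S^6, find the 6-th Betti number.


For a wedge of spheres, H_k (k>0) is free on one generator per sphere of dimension k.
Spheres of dimension 6: count = 9.
b_6 = 9

9


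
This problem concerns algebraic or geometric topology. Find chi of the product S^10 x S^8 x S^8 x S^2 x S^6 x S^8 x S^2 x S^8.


chi is multiplicative: chi(X x Y) = chi(X) chi(Y).
Each even-dim sphere has chi = 2. There are 8 factors.
chi = 2^8 = 256

256


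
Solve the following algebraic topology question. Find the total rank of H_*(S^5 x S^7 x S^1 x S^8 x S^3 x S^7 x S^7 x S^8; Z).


Total Betti number is multiplicative under products.
Each S^d (d>=1) has total Betti number 2.
There are 8 sphere factors.
Total = 2^8 = 256

256


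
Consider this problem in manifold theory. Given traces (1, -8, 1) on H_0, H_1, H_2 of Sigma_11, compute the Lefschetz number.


L(f) = tr(f_0*) - tr(f_1*) + tr(f_2*).
= 1 - (-8) + (1)
= 10

10


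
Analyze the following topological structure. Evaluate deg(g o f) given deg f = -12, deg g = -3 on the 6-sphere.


Degree is multiplicative under composition: deg(g o f) = deg(g) * deg(f).
= -3 * -12 = 36

36


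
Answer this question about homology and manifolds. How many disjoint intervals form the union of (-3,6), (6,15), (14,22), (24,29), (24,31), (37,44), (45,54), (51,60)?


Sort and merge overlapping open intervals.
Merged: (-3,6), (6,22), (24,31), (37,44), (45,60).
Number of components = 5

5


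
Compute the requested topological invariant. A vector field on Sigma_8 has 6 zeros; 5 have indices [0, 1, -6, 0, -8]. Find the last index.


Poincare-Hopf: sum of indices = chi(M).
chi(Sigma_8) = 2 - 2*8 = -14.
Sum of known indices = -13.
x = chi - (sum known) = -14 - (-13) = -1

-1


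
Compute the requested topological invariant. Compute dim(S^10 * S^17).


Join of spheres: S^m * S^n = S^{m+n+1}.
dim = 10 + 17 + 1 = 28

28


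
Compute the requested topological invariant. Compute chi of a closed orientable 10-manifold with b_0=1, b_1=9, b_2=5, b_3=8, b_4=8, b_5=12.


By Poincare duality b_k = b_{10-k}, so full Betti numbers: b_0=1, b_1=9, b_2=5, b_3=8, b_4=8, b_5=12, b_6=8, b_7=8, b_8=5, b_9=9, b_10=1.
chi = sum (-1)^k b_k = -18

-18


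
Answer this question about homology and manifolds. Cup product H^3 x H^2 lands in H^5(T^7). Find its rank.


Cup product: H^p x H^q -> H^{p+q}; here p+q = 3+2 = 5.
rank H^k(T^n) = C(n,k).
C(7,5) = 21

21


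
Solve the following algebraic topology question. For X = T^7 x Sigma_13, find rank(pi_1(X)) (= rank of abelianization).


pi_1(A x B) = pi_1(A) x pi_1(B); rank of abelianization = b_1.
b_1(T^7) = 7, b_1(Sigma_13) = 2*13 = 26.
b_1(product) = 7 + 26 = 33

33


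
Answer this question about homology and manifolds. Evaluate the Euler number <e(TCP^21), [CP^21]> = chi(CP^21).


For any closed oriented manifold, <e(TM),[M]> = chi(M).
chi(CP^21) = 21+1 = 22

22


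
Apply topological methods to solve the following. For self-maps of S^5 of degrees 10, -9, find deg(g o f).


Degree is multiplicative under composition: deg(g o f) = deg(g) * deg(f).
= -9 * 10 = -90

-90


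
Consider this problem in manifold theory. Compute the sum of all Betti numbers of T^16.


b_k(T^16) = C(16,k), so the sum over k is sum_k C(16,k) = 2^16.
Total = 2^16 = 65536

65536


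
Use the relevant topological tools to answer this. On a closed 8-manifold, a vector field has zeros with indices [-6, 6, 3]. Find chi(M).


Poincare-Hopf: chi(M) = sum of indices of zeros.
chi = (-6) + (6) + (3) = 3

3


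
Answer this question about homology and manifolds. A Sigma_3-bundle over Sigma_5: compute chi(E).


For a fiber bundle F -> E -> B (with CW structure): chi(E) = chi(B) * chi(F).
chi(Sigma_5) = -8, chi(Sigma_3) = -4.
chi(E) = (-8) * (-4) = 32

32


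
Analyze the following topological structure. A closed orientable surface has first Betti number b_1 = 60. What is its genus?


For a closed orientable surface: b_1 = 2g.
60 = 2g
g = 60 / 2 = 30

30


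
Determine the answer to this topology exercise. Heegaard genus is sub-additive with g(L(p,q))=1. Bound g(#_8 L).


Heegaard genus satisfies g(A#B) <= g(A) + g(B).
Each lens space has g = 1.
Upper bound: 8 * 1 = 8

8


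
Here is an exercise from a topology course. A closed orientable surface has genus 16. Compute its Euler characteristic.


For a closed orientable surface of genus g: chi = 2 - 2g.
Here g = 16.
chi = 2 - 2*16 = 2 - 32 = -30

-30


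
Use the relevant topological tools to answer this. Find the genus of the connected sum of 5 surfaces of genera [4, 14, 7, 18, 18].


Genus is additive under connected sum of orientable surfaces.
g = 4 + 14 + 7 + 18 + 18 = 61

61


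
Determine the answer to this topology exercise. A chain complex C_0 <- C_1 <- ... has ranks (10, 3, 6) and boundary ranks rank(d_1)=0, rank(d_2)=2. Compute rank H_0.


rank H_k = rank(ker d_k) - rank(im d_{k+1}).
rank(ker d_0) = rank(C_0) - rank(d_0) = 10 - 0 = 10.
rank(im d_{0+1}) = 0.
rank H_0 = 10 - 0 = 10

10


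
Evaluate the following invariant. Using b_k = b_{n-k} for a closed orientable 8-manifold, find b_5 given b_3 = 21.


Poincare duality for closed orientable n-manifolds: b_k = b_{n-k}.
Here n = 8, so b_5 = b_3 = 21

21


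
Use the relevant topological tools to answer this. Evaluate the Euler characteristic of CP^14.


CP^14 has one cell in each even dimension 0, 2, ..., 2*14 (14+1 cells total).
All cells are even-dimensional, so chi = number of cells.
chi = 14 + 1 = 15

15


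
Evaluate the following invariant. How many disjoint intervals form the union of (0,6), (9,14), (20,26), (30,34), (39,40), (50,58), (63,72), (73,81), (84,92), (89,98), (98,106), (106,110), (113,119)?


Sort and merge overlapping open intervals.
Merged: (0,6), (9,14), (20,26), (30,34), (39,40), (50,58), (63,72), (73,81), (84,98), (98,106), (106,110), (113,119).
Number of components = 12

12


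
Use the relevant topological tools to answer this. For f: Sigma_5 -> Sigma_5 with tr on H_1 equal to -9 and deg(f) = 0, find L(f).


L(f) = tr(f_0*) - tr(f_1*) + tr(f_2*).
= 1 - (-9) + (0)
= 10

10


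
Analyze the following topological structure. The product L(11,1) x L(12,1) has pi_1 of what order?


pi_1(X x Y) = pi_1(X) x pi_1(Y).
pi_1(L(11,1)) = Z/11, pi_1(L(12,1)) = Z/12.
|Z/11 x Z/12| = 11 * 12 = 132

132


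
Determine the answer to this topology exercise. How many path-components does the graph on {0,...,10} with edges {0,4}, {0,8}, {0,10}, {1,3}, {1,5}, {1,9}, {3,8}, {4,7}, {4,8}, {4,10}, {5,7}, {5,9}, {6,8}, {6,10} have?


Run DFS/union-find over 11 vertices.
V = 11, E = 14.
Number of components = 2

2


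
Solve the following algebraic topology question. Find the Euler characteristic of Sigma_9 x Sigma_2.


chi(Sigma_9) = 2 - 2*9 = -16
chi(Sigma_2) = 2 - 2*2 = -2
chi(product) = (-16) * (-2) = 32

32


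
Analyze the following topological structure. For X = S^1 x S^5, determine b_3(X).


Each S^d has Poincare polynomial 1 + t^d.
The product S^1 x S^5 has Poincare polynomial prod(1+t^d_i).
Expanding: b_0=1, b_1=1, b_5=1, b_6=1.
b_3 = 0

0


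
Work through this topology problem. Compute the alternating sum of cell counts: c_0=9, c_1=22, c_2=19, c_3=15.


chi = sum_k (-1)^k c_k.
= (-1)^0*9 + (-1)^1*22 + (-1)^2*19 + (-1)^3*15
= (9) + (-22) + (19) + (-15)
= -9

-9


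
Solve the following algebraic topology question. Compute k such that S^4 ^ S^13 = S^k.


S^m ^ S^n = S^{m+n}.
k = 4 + 13 = 17

17


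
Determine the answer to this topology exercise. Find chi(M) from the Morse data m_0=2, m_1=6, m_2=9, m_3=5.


Morse theory: chi(M) = sum_k (-1)^k m_k where m_k = #(index-k critical points).
= (2) + (-6) + (9) + (-5) = 0

0


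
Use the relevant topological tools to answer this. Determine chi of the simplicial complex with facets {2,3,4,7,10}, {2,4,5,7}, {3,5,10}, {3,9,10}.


Enumerate all faces; f-vector: f_0=7, f_1=17, f_2=15, f_3=6, f_4=1.
chi = sum (-1)^k f_k = 0

0


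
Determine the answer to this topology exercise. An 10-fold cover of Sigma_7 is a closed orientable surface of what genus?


For an n-sheeted cover: chi(E) = n * chi(B).
chi(Sigma_7) = 2 - 2*7 = -12.
chi(E) = 10 * (-12) = -120.
genus(E) = (2 - chi(E))/2 = (2 - (-120))/2 = 122/2 = 61

61


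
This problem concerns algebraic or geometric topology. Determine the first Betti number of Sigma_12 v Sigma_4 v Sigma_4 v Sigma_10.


For a wedge X v Y: reduced H_k(X v Y) = H_k(X) + H_k(Y).
Each Sigma_g contributes b_1 = 2g.
b_1 = 24 + 8 + 8 + 20 = 60

60


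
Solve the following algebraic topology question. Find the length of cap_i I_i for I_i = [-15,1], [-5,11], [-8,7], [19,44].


Intersection = [max(a_i), min(b_i)] = [19, 1].
Since 19 > 1, the intersection is empty.
Length = 0

0


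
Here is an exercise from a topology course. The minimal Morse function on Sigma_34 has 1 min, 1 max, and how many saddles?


A perfect Morse function has m_k = b_k.
For Sigma_34: b_0=1, b_1=2g=68, b_2=1.
Saddles m_1 = 2g = 68

68


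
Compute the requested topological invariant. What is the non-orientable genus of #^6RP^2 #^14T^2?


Since a >= 1, the sum is non-orientable; each T^2 can be replaced by RP^2 # RP^2 (since T^2#RP^2 = 3RP^2).
Total crosscaps k = 6 + 2*14 = 34.
Check via chi: chi = 6*1 + 14*0 - (6+14-1)*2 = -32 = 2 - k = -32. Consistent.

34


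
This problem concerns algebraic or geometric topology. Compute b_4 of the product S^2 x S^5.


Each S^d has Poincare polynomial 1 + t^d.
The product S^2 x S^5 has Poincare polynomial prod(1+t^d_i).
Expanding: b_0=1, b_2=1, b_5=1, b_7=1.
b_4 = 0

0


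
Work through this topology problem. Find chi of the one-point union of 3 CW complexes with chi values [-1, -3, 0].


chi(A v B) = chi(A) + chi(B) - 1 (one point identified).
For 3 spaces: chi = (sum chi_i) - (3 - 1).
sum = -4; chi = -4 - 2 = -6

-6


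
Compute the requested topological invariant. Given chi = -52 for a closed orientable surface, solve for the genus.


chi = 2 - 2g for closed orientable surfaces.
-52 = 2 - 2g
2g = 2 - (-52) = 54
g = 27

27


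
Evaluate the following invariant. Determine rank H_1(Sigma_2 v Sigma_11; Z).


For a wedge: H_1(A v B) = H_1(A) + H_1(B).
b_1(Sigma_2) = 4, b_1(Sigma_11) = 22.
b_1 = 4 + 22 = 26

26


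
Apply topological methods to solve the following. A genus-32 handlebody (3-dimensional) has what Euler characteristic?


A genus-g handlebody deformation retracts to a wedge of g circles.
chi(vee_g S^1) = 1 - g.
chi(H_32) = 1 - 32 = -31

-31


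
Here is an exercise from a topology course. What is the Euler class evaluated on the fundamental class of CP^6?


For any closed oriented manifold, <e(TM),[M]> = chi(M).
chi(CP^6) = 6+1 = 7

7


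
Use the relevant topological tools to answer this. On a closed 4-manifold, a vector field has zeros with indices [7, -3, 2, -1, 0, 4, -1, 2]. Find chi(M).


Poincare-Hopf: chi(M) = sum of indices of zeros.
chi = (7) + (-3) + (2) + (-1) + (0) + (4) + (-1) + (2) = 10

10


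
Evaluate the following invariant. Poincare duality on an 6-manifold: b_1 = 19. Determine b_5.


Poincare duality for closed orientable n-manifolds: b_k = b_{n-k}.
Here n = 6, so b_5 = b_1 = 19

19


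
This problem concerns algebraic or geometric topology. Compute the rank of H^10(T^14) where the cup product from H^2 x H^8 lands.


Cup product: H^p x H^q -> H^{p+q}; here p+q = 2+8 = 10.
rank H^k(T^n) = C(n,k).
C(14,10) = 1001

1001


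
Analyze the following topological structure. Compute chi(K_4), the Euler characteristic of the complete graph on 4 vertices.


K_4: V = 4, E = C(4,2) = 6.
chi = V - E = 4 - 6 = -2

-2


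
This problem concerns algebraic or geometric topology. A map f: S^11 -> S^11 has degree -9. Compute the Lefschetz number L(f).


On S^11: L(f) = tr(f_0*) + (-1)^11 tr(f_11*) = 1 + (-1)^11 * deg(f).
L(f) = 1 + (-1)^11 * -9 = 1 + 9 = 10

10


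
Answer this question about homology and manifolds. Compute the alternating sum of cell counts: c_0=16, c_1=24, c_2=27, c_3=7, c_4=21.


chi = sum_k (-1)^k c_k.
= (-1)^0*16 + (-1)^1*24 + (-1)^2*27 + (-1)^3*7 + (-1)^4*21
= (16) + (-24) + (27) + (-7) + (21)
= 33

33


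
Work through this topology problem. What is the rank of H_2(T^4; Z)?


By the Kunneth formula, b_k(T^n) = C(n,k).
b_2(T^4) = C(4,2).
C(4,2) = 4!/(2!*2!) = 6

6


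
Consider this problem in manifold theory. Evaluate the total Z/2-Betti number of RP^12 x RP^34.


dim H^*(RP^n; Z/2) = n+1 (one Z/2 in each degree 0..n).
Total Betti number is multiplicative.
Total = (12+1) * (34+1) = 13 * 35 = 455

455


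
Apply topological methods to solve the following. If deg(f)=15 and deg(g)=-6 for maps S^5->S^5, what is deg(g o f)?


Degree is multiplicative under composition: deg(g o f) = deg(g) * deg(f).
= -6 * 15 = -90

-90


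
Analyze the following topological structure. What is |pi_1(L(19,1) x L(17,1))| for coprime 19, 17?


pi_1(X x Y) = pi_1(X) x pi_1(Y).
pi_1(L(19,1)) = Z/19, pi_1(L(17,1)) = Z/17.
|Z/19 x Z/17| = 19 * 17 = 323

323


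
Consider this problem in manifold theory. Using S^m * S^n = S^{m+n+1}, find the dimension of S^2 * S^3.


Join of spheres: S^m * S^n = S^{m+n+1}.
dim = 2 + 3 + 1 = 6

6


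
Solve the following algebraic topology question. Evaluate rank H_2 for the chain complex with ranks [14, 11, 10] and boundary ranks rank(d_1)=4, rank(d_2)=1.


rank H_k = rank(ker d_k) - rank(im d_{k+1}).
rank(ker d_2) = rank(C_2) - rank(d_2) = 10 - 1 = 9.
rank(im d_{2+1}) = 0.
rank H_2 = 9 - 0 = 9

9


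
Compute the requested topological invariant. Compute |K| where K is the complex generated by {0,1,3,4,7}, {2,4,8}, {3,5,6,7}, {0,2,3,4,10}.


Each maximal simplex on m vertices has 2^m - 1 nonempty faces.
Take the union (dedupe shared faces).
Total distinct faces = 71

71


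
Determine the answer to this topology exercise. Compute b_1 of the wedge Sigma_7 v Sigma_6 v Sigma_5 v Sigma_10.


For a wedge X v Y: reduced H_k(X v Y) = H_k(X) + H_k(Y).
Each Sigma_g contributes b_1 = 2g.
b_1 = 14 + 12 + 10 + 20 = 56

56


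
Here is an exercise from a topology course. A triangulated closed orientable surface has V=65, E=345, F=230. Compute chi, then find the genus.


chi = V - E + F = 65 - 345 + 230 = -50
For orientable closed surface: chi = 2 - 2g, so g = (2 - chi)/2.
g = (2 - (-50)) / 2 = 52 / 2 = 26

26


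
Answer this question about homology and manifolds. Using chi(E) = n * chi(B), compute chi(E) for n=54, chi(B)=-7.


For a finite covering: chi(E) = (number of sheets) * chi(B).
chi(E) = 54 * (-7) = -378

-378


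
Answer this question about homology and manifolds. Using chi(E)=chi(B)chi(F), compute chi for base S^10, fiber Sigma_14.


chi(S^10) = 2 (n even), chi(Sigma_14) = 2 - 2*14 = -26.
chi(E) = 2 * (-26) = -52

-52


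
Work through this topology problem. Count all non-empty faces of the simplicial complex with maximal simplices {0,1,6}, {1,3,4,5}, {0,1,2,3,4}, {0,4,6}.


Each maximal simplex on m vertices has 2^m - 1 nonempty faces.
Take the union (dedupe shared faces).
Total distinct faces = 45

45


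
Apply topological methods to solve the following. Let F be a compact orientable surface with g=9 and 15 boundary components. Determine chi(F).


For a compact orientable surface with genus g and b boundary components: chi = 2 - 2g - b.
chi = 2 - 2*9 - 15 = 2 - 18 - 15 = -31

-31


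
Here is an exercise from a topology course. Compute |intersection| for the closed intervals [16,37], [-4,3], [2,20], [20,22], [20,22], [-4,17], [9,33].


Intersection = [max(a_i), min(b_i)] = [20, 3].
Since 20 > 3, the intersection is empty.
Length = 0

0


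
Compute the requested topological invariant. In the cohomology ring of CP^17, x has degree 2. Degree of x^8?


|x| = 2 in H^*(CP^n).
|x^8| = 8 * |x| = 8 * 2 = 16

16


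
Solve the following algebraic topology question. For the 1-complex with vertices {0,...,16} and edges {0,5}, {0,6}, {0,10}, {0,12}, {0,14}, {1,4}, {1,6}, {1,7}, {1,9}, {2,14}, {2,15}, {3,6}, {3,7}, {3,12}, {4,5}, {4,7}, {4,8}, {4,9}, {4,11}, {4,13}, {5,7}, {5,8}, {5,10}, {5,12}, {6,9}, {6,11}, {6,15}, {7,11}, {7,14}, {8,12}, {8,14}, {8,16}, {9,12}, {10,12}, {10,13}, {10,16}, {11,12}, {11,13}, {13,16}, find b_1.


b_1 = E - V + (number of components).
E = 39, V = 17, components = 1.
b_1 = 39 - 17 + 1 = 23

23


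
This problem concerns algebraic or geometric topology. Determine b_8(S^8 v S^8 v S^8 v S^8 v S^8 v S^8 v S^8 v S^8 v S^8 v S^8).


For a wedge of spheres, H_k (k>0) is free on one generator per sphere of dimension k.
Spheres of dimension 8: count = 10.
b_8 = 10

10


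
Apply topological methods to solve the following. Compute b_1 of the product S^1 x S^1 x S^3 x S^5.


Each S^d has Poincare polynomial 1 + t^d.
The product S^1 x S^1 x S^3 x S^5 has Poincare polynomial prod(1+t^d_i).
Expanding: b_0=1, b_1=2, b_2=1, b_3=1, b_4=2, b_5=2, b_6=2, b_7=1, b_8=1, b_9=2, b_10=1.
b_1 = 2

2


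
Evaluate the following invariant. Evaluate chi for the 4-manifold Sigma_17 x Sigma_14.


chi(Sigma_17) = 2 - 2*17 = -32
chi(Sigma_14) = 2 - 2*14 = -26
chi(product) = (-32) * (-26) = 832

832


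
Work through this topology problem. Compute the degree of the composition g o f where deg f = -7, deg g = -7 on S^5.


Degree is multiplicative under composition: deg(g o f) = deg(g) * deg(f).
= -7 * -7 = 49

49


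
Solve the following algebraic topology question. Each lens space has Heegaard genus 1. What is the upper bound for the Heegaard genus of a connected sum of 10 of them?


Heegaard genus satisfies g(A#B) <= g(A) + g(B).
Each lens space has g = 1.
Upper bound: 10 * 1 = 10

10


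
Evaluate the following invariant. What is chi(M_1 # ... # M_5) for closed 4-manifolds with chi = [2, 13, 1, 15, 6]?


For n-manifolds: chi(A#B) = chi(A) + chi(B) - chi(S^4).
chi(S^4) = 1 + (-1)^4 = 2.
chi(#) = (sum chi_i) - (5-1)*chi(S^4) = 37 - 4*2 = 29

29


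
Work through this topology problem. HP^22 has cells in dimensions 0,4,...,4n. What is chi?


HP^22 has one cell in each dimension 0, 4, ..., 4*22 (22+1 cells, all even-dim).
chi = 22 + 1 = 23

23


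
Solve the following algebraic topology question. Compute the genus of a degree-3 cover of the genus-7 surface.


For an n-sheeted cover: chi(E) = n * chi(B).
chi(Sigma_7) = 2 - 2*7 = -12.
chi(E) = 3 * (-12) = -36.
genus(E) = (2 - chi(E))/2 = (2 - (-36))/2 = 38/2 = 19

19


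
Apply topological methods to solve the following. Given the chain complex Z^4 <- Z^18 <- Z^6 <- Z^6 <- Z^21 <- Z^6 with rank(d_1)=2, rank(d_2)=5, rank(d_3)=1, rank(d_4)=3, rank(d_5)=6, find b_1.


rank H_k = rank(ker d_k) - rank(im d_{k+1}).
rank(ker d_1) = rank(C_1) - rank(d_1) = 18 - 2 = 16.
rank(im d_{1+1}) = 5.
rank H_1 = 16 - 5 = 11

11


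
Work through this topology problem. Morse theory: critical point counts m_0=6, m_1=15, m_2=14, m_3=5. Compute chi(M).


Morse theory: chi(M) = sum_k (-1)^k m_k where m_k = #(index-k critical points).
= (6) + (-15) + (14) + (-5) = 0

0


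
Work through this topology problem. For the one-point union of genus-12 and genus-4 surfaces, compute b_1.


For a wedge: H_1(A v B) = H_1(A) + H_1(B).
b_1(Sigma_12) = 24, b_1(Sigma_4) = 8.
b_1 = 24 + 8 = 32

32


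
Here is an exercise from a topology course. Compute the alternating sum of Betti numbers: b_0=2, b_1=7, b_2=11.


chi = sum_k (-1)^k b_k.
= (2) + (-7) + (11)
= 6

6


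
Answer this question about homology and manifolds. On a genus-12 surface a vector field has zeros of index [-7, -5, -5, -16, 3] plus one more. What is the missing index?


Poincare-Hopf: sum of indices = chi(M).
chi(Sigma_12) = 2 - 2*12 = -22.
Sum of known indices = -30.
x = chi - (sum known) = -22 - (-30) = 8

8


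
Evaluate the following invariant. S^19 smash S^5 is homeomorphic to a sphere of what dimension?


S^m ^ S^n = S^{m+n}.
k = 19 + 5 = 24

24


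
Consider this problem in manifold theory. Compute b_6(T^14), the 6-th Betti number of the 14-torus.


By the Kunneth formula, b_k(T^n) = C(n,k).
b_6(T^14) = C(14,6).
C(14,6) = 14!/(6!*8!) = 3003

3003


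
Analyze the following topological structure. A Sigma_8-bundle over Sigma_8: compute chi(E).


For a fiber bundle F -> E -> B (with CW structure): chi(E) = chi(B) * chi(F).
chi(Sigma_8) = -14, chi(Sigma_8) = -14.
chi(E) = (-14) * (-14) = 196

196


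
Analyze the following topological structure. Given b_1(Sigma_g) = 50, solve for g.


For a closed orientable surface: b_1 = 2g.
50 = 2g
g = 50 / 2 = 25

25


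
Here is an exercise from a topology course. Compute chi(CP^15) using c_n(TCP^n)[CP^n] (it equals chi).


For any closed oriented manifold, <e(TM),[M]> = chi(M).
chi(CP^15) = 15+1 = 16

16


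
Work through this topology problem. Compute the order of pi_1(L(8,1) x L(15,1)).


pi_1(X x Y) = pi_1(X) x pi_1(Y).
pi_1(L(8,1)) = Z/8, pi_1(L(15,1)) = Z/15.
|Z/8 x Z/15| = 8 * 15 = 120

120


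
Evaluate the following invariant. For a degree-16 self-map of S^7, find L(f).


On S^7: L(f) = tr(f_0*) + (-1)^7 tr(f_7*) = 1 + (-1)^7 * deg(f).
L(f) = 1 + (-1)^7 * 16 = 1 + -16 = -15

-15


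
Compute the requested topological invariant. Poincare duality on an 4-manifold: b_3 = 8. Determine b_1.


Poincare duality for closed orientable n-manifolds: b_k = b_{n-k}.
Here n = 4, so b_1 = b_3 = 8

8


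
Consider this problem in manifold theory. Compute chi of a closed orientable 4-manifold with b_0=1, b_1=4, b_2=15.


By Poincare duality b_k = b_{4-k}, so full Betti numbers: b_0=1, b_1=4, b_2=15, b_3=4, b_4=1.
chi = sum (-1)^k b_k = 9

9


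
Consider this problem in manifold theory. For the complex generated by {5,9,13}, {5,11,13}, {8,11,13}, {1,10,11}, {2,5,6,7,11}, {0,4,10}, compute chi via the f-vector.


Enumerate all faces; f-vector: f_0=12, f_1=22, f_2=15, f_3=5, f_4=1.
chi = sum (-1)^k f_k = 1

1


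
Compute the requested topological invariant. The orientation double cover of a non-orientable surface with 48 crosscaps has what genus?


chi(N_48) = 2 - 48 = -46.
Double cover: chi(Sigma_g) = 2 * chi(N_48) = 2*(-46) = -92.
2 - 2g = -92, so g = (2 - (-92))/2 = 94/2 = 47

47


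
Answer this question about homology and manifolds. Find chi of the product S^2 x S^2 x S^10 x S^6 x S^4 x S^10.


chi is multiplicative: chi(X x Y) = chi(X) chi(Y).
Each even-dim sphere has chi = 2. There are 6 factors.
chi = 2^6 = 64

64


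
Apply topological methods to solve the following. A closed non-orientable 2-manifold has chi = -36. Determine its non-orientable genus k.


chi = 2 - k for closed non-orientable surfaces with k crosscaps.
-36 = 2 - k
k = 2 - (-36) = 38

38


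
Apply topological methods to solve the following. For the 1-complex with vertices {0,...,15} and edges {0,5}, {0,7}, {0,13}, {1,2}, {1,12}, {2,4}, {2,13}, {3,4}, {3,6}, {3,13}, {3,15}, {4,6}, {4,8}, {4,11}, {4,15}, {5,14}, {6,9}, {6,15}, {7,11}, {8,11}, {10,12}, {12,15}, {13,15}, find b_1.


b_1 = E - V + (number of components).
E = 23, V = 16, components = 1.
b_1 = 23 - 16 + 1 = 8

8


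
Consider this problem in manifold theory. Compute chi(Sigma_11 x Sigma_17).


chi(Sigma_11) = 2 - 2*11 = -20
chi(Sigma_17) = 2 - 2*17 = -32
chi(product) = (-20) * (-32) = 640

640


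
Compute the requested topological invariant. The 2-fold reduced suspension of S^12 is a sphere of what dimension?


Each suspension raises dimension by 1: Sigma S^n = S^{n+1}.
Sigma^2 S^12 = S^{12+2} = S^14

14


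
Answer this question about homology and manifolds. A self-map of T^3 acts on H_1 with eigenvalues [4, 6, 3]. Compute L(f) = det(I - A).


For a torus self-map: L(f) = det(I - A) where A acts on H_1.
L(f) = (1-4) * (1-6) * (1-3) = -3 * -5 * -2 = -30

-30
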